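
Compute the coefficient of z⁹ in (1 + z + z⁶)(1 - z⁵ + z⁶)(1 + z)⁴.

9

(1 + z + z⁶) has coefficients 1,1,0,0,0,0,1 for degrees 0…6.
(1 - z⁵ + z⁶) has coefficients 1,0,0,0,0,-1,1,0,0,0 for degrees 0…9.
Finally multiplying by (1 + z)⁴, the product of all factors after the first has coefficients 1,4,6,4,1,-1,-3,-2,2,3 for degrees 0…9.
[z⁹] = 1·3 + 1·2 + 1·4 = 9.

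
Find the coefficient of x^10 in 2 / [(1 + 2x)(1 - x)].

1366

The denominator gives the recurrence a_n = −a_(n−1) + 2a_(n−2) for n ≥ 2; the numerator fixes a_0 = 2, a_1 = -2.
Iterating: 2, -2, 6, -10, 22, -42, 86, -170, 342, -682, 1366, so a_10 = 1366.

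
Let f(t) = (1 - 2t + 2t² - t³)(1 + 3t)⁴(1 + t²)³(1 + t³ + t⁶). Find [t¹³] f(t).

40

(1 - 2t + 2t² - t³) has coefficients 1,-2,2,-1 for degrees 0…3.
(1 + 3t)⁴ has coefficients 1,12,54,108,81,0,0,0,0,0,0,0,0,0 for degrees 0…13.
Multiplying by (1 + t²)³ gives running coefficients 1,12,57,144,246,360,406,336,297,108,81,0,0,0 for degrees 0…13.
Finally multiplying by (1 + t³ + t⁶), the product of all factors after the first has coefficients 1,12,57,145,258,417,551,594,714,658,663,657,514,417 for degrees 0…13.
[t¹³] = 1·417 − 2·514 + 2·657 − 1·663 = 40.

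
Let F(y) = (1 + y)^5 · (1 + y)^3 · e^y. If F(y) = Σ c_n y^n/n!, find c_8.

1441729

The EGF product rule gives c_8 = Σ_{k_1+k_2+k_3=8} C(8; k_1,k_2,k_3) · ∏ g_i(k_i), where (1+y)^5 gives the falling factorial (5)_k; (1+y)^3 gives the falling factorial (3)_k; e^y gives (1)^k.
g_1(k) for k = 0…8: 1, 5, 20, 60, 120, 120, 0, 0, 0.
g_2(k) for k = 0…8: 1, 3, 6, 6, 0, 0, 0, 0, 0.
g_3(k) for k = 0…8: 1, 1, 1, 1, 1, 1, 1, 1, 1.
First combine the last two factors: h(k) = Σ_j C(k,j)·g_2(j)·g_3(k−j) for k = 0…8: 1, 4, 13, 34, 73, 136, 229, 358, 529.
c_8 = Σ_k C(8,k)·g_1(k)·h(8−k) = 1·1·529 + 8·5·358 + 28·20·229 + 56·60·136 + 70·120·73 + 56·120·34 = 529 + 14320 + 128240 + 456960 + 613200 + 228480 = 1441729.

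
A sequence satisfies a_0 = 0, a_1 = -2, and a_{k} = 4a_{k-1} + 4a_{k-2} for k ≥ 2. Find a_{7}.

-21632

The ordinary generating function has denominator 1 - 4x - 4x^2.
Iterating the recurrence: a_0,…,a_{7} = 0, -2, -8, -40, -192, -928, -4480, -21632.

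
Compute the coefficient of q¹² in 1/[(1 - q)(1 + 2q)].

2731

The denominator gives the recurrence a_n = −a_(n−1) + 2a_(n−2) for n ≥ 2; the numerator fixes a_0 = 1, a_1 = -1.
Iterating: 1, -1, 3, -5, 11, -21, 43, -85, 171, -341, 683, -1365, 2731, so a_12 = 2731.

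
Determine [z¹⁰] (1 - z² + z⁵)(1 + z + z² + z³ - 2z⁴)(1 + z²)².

5

(1 - z² + z⁵) has coefficients 1,0,-1,0,0,1 for degrees 0…5.
(1 + z + z² + z³ - 2z⁴) has coefficients 1,1,1,1,-2,0,0,0,0,0,0 for degrees 0…10.
Finally multiplying by (1 + z²)², the product of all factors after the first has coefficients 1,1,3,3,1,3,-3,1,-2,0,0 for degrees 0…10.
[z¹⁰] = 1·0 − 1·(-2) + 1·3 = 5.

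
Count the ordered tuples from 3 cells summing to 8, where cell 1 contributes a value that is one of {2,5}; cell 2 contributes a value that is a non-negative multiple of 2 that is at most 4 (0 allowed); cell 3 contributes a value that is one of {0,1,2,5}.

2

The generating function for the choices is (q² + q⁵)·(1 + q² + q⁴)·(1 + q + q² + q⁵); the count is [q⁸].
(q² + q⁵) has coefficients 0,0,1,0,0,1 for degrees 0…5.
(1 + q² + q⁴) has coefficients 1,0,1,0,1,0,0,0,0 for degrees 0…8.
Finally multiplying by (1 + q + q² + q⁵), the product of all factors after the first has coefficients 1,1,2,1,2,2,1,1,0 for degrees 0…8.
[q⁸] = 1·1 + 1·1 = 2.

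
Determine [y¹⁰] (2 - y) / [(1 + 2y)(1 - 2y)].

2048

The denominator gives the recurrence a_n = 4a_(n−2) for n ≥ 3; the numerator fixes a_0 = 2, a_1 = -1, a_2 = 8.
Iterating: 2, -1, 8, -4, 32, -16, 128, -64, 512, -256, 2048, so a_10 = 2048.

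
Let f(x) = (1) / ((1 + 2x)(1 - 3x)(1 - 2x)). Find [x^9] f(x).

Partial fractions give a closed form: a_n = (1/5)·(-2)^n + (9/5)·3^n + (-1)·2^n.
At n = 9: a_9 = 34815.

34815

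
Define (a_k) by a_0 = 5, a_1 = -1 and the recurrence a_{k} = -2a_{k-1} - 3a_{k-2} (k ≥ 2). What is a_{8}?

The ordinary generating function has denominator 1 + 2t + 3t^2.
Iterating the recurrence: a_0,…,a_{8} = 5, -1, -13, 29, -19, -49, 155, -163, -139.

-139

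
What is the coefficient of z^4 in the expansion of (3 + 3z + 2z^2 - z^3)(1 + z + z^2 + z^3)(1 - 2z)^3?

10

(3 + 3z + 2z^2 - z^3) has coefficients 3,3,2,-1 for degrees 0…3.
(1 + z + z^2 + z^3) has coefficients 1,1,1,1,0 for degrees 0…4.
Finally multiplying by (1 - 2z)^3, the product of all factors after the first has coefficients 1,-5,7,-1,-2 for degrees 0…4.
[z^4] = 3·(-2) + 3·(-1) + 2·7 − 1·(-5) = 10.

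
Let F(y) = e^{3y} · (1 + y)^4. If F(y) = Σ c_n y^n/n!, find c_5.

The EGF product rule gives c_5 = Σ_{k_1+k_2=5} C(5; k_1,k_2) · ∏ g_i(k_i), where e^{3y} gives (3)^k; (1+y)^4 gives the falling factorial (4)_k.
g_1(k) for k = 0…5: 1, 3, 9, 27, 81, 243.
g_2(k) for k = 0…5: 1, 4, 12, 24, 24, 0.
c_5 = Σ_k C(5,k)·g_1(k)·g_2(5−k) = 5·3·24 + 10·9·24 + 10·27·12 + 5·81·4 + 1·243·1 = 360 + 2160 + 3240 + 1620 + 243 = 7623.

7623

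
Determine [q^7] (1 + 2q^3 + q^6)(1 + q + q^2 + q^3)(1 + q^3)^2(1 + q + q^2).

(1 + 2q^3 + q^6) has coefficients 1,0,0,2,0,0,1 for degrees 0…6.
(1 + q + q^2 + q^3) has coefficients 1,1,1,1,0,0,0,0 for degrees 0…7.
Multiplying by (1 + q^3)^2 gives running coefficients 1,1,1,3,2,2,3,1 for degrees 0…7.
Finally multiplying by (1 + q + q^2), the product of all factors after the first has coefficients 1,2,3,5,6,7,7,6 for degrees 0…7.
[q^7] = 1·6 + 2·6 + 1·2 = 20.

20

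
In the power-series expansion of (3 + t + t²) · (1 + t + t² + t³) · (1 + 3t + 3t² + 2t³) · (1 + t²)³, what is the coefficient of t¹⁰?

103

(3 + t + t²) has coefficients 3,1,1 for degrees 0…2.
(1 + t + t² + t³) has coefficients 1,1,1,1,0,0,0,0,0,0,0 for degrees 0…10.
Multiplying by (1 + 3t + 3t² + 2t³) gives running coefficients 1,4,7,9,8,5,2,0,0,0,0 for degrees 0…10.
Finally multiplying by (1 + t²)³, the product of all factors after the first has coefficients 1,4,10,21,32,44,48,46,37,24,14 for degrees 0…10.
[t¹⁰] = 3·14 + 1·24 + 1·37 = 103.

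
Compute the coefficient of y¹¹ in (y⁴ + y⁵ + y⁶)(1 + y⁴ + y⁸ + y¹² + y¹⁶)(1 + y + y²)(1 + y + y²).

(y⁴ + y⁵ + y⁶) has coefficients 0,0,0,0,1,1,1 for degrees 0…6.
(1 + y⁴ + y⁸ + y¹² + y¹⁶) has coefficients 1,0,0,0,1,0,0,0,1,0,0,0 for degrees 0…11.
Multiplying by (1 + y + y²) gives running coefficients 1,1,1,0,1,1,1,0,1,1,1,0 for degrees 0…11.
Finally multiplying by (1 + y + y²), the product of all factors after the first has coefficients 1,2,3,2,2,2,3,2,2,2,3,2 for degrees 0…11.
[y¹¹] = 1·2 + 1·3 + 1·2 = 7.

7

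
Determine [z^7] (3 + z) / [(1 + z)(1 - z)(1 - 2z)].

Partial fractions give a closed form: a_n = (1/3)·(-1)^n + (-2)·1^n + (14/3)·2^n.
At n = 7: a_7 = 595.

595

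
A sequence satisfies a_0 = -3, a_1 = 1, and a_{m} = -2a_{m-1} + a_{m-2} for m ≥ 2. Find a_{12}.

The ordinary generating function has denominator 1 + 2q - q^2.
Iterating the recurrence: a_0,…,a_{12} = -3, 1, -5, 11, -27, 65, -157, 379, -915, 2209, -5333, 12875, -31083.

-31083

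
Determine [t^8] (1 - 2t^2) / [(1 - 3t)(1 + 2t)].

3113

The denominator gives the recurrence a_n = a_(n−1) + 6a_(n−2) for n ≥ 3; the numerator fixes a_0 = 1, a_1 = 1, a_2 = 5.
Iterating: 1, 1, 5, 11, 41, 107, 353, 995, 3113, so a_8 = 3113.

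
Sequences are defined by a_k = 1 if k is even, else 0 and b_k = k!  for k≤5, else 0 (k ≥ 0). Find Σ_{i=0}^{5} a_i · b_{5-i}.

The convolution is the x^5 coefficient of A(x)B(x).
Σ = 1·120 + 0·24 + 1·6 + 0·2 + 1·1 + 0·1 = 127.

127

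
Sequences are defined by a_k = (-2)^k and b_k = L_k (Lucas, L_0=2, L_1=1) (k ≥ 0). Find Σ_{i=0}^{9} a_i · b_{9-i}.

-990

The convolution is the t^9 coefficient of A(t)B(t).
Σ = 1·76 − 2·47 + 4·29 − 8·18 + 16·11 − 32·7 + 64·4 − 128·3 + 256·1 − 512·2 = -990.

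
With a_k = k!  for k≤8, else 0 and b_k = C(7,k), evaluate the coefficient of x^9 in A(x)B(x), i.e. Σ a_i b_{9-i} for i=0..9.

Write out a_i and b_{9-i} for i = 0,…,9 and sum the products.
Σ = 1·0 + 1·0 + 2·1 + 6·7 + 24·21 + 120·35 + 720·35 + 5040·21 + 40320·7 + 0·1 = 418028.

418028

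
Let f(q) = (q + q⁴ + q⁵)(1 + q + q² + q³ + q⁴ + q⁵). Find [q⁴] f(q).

2

(q + q⁴ + q⁵) has coefficients 0,1,0,0,1 for degrees 0…4.
(1 + q + q² + q³ + q⁴ + q⁵) has coefficients 1,1,1,1,1 for degrees 0…4.
[q⁴] = 1·1 + 1·1 = 2.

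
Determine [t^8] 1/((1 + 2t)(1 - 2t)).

The denominator gives the recurrence a_n = 4a_(n−2) for n ≥ 2; the numerator fixes a_0 = 1, a_1 = 0.
Iterating: 1, 0, 4, 0, 16, 0, 64, 0, 256, so a_8 = 256.

256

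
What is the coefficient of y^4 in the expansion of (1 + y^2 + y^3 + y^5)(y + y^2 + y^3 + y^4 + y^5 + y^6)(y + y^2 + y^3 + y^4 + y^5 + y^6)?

4

(1 + y^2 + y^3 + y^5) has coefficients 1,0,1,1,0 for degrees 0…4.
(y + y^2 + y^3 + y^4 + y^5 + y^6) has coefficients 0,1,1,1,1 for degrees 0…4.
Finally multiplying by (y + y^2 + y^3 + y^4 + y^5 + y^6), the product of all factors after the first has coefficients 0,0,1,2,3 for degrees 0…4.
[y^4] = 1·3 + 1·1 + 1·0 = 4.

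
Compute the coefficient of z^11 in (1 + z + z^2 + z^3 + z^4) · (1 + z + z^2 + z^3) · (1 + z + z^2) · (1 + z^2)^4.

(1 + z + z^2 + z^3 + z^4) has coefficients 1,1,1,1,1 for degrees 0…4.
(1 + z + z^2 + z^3) has coefficients 1,1,1,1,0,0,0,0,0,0,0,0 for degrees 0…11.
Multiplying by (1 + z + z^2) gives running coefficients 1,2,3,3,2,1,0,0,0,0,0,0 for degrees 0…11.
Finally multiplying by (1 + z^2)^4, the product of all factors after the first has coefficients 1,2,7,11,20,25,30,30,25,20,11,7 for degrees 0…11.
[z^11] = 1·7 + 1·11 + 1·20 + 1·25 + 1·30 = 93.

93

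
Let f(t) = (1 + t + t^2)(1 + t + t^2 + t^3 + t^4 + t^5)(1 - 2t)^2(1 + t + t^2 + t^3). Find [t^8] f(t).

14

(1 + t + t^2) has coefficients 1,1,1 for degrees 0…2.
(1 + t + t^2 + t^3 + t^4 + t^5) has coefficients 1,1,1,1,1,1,0,0,0 for degrees 0…8.
Multiplying by (1 - 2t)^2 gives running coefficients 1,-3,1,1,1,1,0,4,0 for degrees 0…8.
Finally multiplying by (1 + t + t^2 + t^3), the product of all factors after the first has coefficients 1,-2,-1,0,0,4,3,6,5 for degrees 0…8.
[t^8] = 1·5 + 1·6 + 1·3 = 14.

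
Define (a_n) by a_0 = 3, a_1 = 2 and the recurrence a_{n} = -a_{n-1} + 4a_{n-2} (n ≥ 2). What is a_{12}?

52458

The ordinary generating function has denominator 1 + x - 4x^2.
Iterating the recurrence: a_0,…,a_{12} = 3, 2, 10, -2, 42, -50, 218, -418, 1290, -2962, 8122, -19970, 52458.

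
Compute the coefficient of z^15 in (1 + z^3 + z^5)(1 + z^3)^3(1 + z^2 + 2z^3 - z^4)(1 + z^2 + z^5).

-5

(1 + z^3 + z^5) has coefficients 1,0,0,1,0,1 for degrees 0…5.
(1 + z^3)^3 has coefficients 1,0,0,3,0,0,3,0,0,1,0,0,0,0,0,0 for degrees 0…15.
Multiplying by (1 + z^2 + 2z^3 - z^4) gives running coefficients 1,0,1,5,-1,3,9,-3,3,7,-3,1,2,-1,0,0 for degrees 0…15.
Finally multiplying by (1 + z^2 + z^5), the product of all factors after the first has coefficients 1,0,2,5,0,9,8,1,17,3,3,17,-4,3,9,-4 for degrees 0…15.
[z^15] = 1·(-4) + 1·(-4) + 1·3 = -5.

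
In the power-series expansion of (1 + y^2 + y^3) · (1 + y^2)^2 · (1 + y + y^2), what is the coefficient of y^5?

(1 + y^2 + y^3) has coefficients 1,0,1,1 for degrees 0…3.
(1 + y^2)^2 has coefficients 1,0,2,0,1,0 for degrees 0…5.
Finally multiplying by (1 + y + y^2), the product of all factors after the first has coefficients 1,1,3,2,3,1 for degrees 0…5.
[y^5] = 1·1 + 1·2 + 1·3 = 6.

6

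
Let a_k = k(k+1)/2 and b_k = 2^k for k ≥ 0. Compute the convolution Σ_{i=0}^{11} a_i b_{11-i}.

8100

This is [x^11] in the product of the two ordinary generating functions.
Σ = 0·2048 + 1·1024 + 3·512 + 6·256 + 10·128 + 15·64 + 21·32 + 28·16 + 36·8 + 45·4 + 55·2 + 66·1 = 8100.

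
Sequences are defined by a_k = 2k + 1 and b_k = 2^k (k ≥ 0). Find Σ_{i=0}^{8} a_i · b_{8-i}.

1515

This is [x^8] in the product of the two ordinary generating functions.
Σ = 1·256 + 3·128 + 5·64 + 7·32 + 9·16 + 11·8 + 13·4 + 15·2 + 17·1 = 1515.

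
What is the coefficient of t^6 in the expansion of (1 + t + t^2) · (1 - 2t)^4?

(1 + t + t^2) has coefficients 1,1,1 for degrees 0…2.
(1 - 2t)^4 has coefficients 1,-8,24,-32,16,0,0 for degrees 0…6.
[t^6] = 1·0 + 1·0 + 1·16 = 16.

16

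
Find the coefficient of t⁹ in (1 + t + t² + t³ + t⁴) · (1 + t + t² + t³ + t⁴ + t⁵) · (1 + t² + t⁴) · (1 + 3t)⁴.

2976

(1 + t + t² + t³ + t⁴) has coefficients 1,1,1,1,1 for degrees 0…4.
(1 + t + t² + t³ + t⁴ + t⁵) has coefficients 1,1,1,1,1,1,0,0,0,0 for degrees 0…9.
Multiplying by (1 + t² + t⁴) gives running coefficients 1,1,2,2,3,3,2,2,1,1 for degrees 0…9.
Finally multiplying by (1 + 3t)⁴, the product of all factors after the first has coefficients 1,13,68,188,324,444,578,674,700,580 for degrees 0…9.
[t⁹] = 1·580 + 1·700 + 1·674 + 1·578 + 1·444 = 2976.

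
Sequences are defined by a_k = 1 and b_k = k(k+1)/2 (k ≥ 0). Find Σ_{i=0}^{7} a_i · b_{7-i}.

This is [x^7] in the product of the two ordinary generating functions.
Σ = 1·28 + 1·21 + 1·15 + 1·10 + 1·6 + 1·3 + 1·1 + 1·0 = 84.

84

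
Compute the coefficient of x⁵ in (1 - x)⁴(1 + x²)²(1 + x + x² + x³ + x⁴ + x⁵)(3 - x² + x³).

-3

(1 - x)⁴ has coefficients 1,-4,6,-4,1 for degrees 0…4.
(1 + x²)² has coefficients 1,0,2,0,1,0 for degrees 0…5.
Multiplying by (1 + x + x² + x³ + x⁴ + x⁵) gives running coefficients 1,1,3,3,4,4 for degrees 0…5.
Finally multiplying by (3 - x² + x³), the product of all factors after the first has coefficients 3,3,8,9,10,12 for degrees 0…5.
[x⁵] = 1·12 − 4·10 + 6·9 − 4·8 + 1·3 = -3.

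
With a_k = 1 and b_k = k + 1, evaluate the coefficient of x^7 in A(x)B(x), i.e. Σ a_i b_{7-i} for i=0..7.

36

The convolution is the x^7 coefficient of A(x)B(x).
Σ = 1·8 + 1·7 + 1·6 + 1·5 + 1·4 + 1·3 + 1·2 + 1·1 = 36.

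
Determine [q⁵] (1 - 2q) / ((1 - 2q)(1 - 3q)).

243

Partial fractions give a closed form: a_n = (1)·3^n.
At n = 5: a_5 = 243.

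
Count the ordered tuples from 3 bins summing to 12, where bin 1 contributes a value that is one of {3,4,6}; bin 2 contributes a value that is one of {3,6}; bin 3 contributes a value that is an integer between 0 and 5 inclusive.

5

The generating function for the choices is (z³ + z⁴ + z⁶)·(z³ + z⁶)·(1 + z + z² + z³ + z⁴ + z⁵); the count is [z¹²].
(z³ + z⁴ + z⁶) has coefficients 0,0,0,1,1,0,1 for degrees 0…6.
(z³ + z⁶) has coefficients 0,0,0,1,0,0,1,0,0,0,0,0,0 for degrees 0…12.
Finally multiplying by (1 + z + z² + z³ + z⁴ + z⁵), the product of all factors after the first has coefficients 0,0,0,1,1,1,2,2,2,1,1,1,0 for degrees 0…12.
[z¹²] = 1·1 + 1·2 + 1·2 = 5.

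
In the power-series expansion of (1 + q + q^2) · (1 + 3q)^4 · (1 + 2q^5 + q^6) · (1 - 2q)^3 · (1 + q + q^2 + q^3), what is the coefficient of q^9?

(1 + q + q^2) has coefficients 1,1,1 for degrees 0…2.
(1 + 3q)^4 has coefficients 1,12,54,108,81,0,0,0,0,0 for degrees 0…9.
Multiplying by (1 + 2q^5 + q^6) gives running coefficients 1,12,54,108,81,2,25,120,270,270 for degrees 0…9.
Multiplying by (1 - 2q)^3 gives running coefficients 1,6,-6,-80,-15,380,121,-654,-166,-110 for degrees 0…9.
Finally multiplying by (1 + q + q^2 + q^3), the product of all factors after the first has coefficients 1,7,1,-79,-95,279,406,-168,-319,-809 for degrees 0…9.
[q^9] = 1·(-809) + 1·(-319) + 1·(-168) = -1296.

-1296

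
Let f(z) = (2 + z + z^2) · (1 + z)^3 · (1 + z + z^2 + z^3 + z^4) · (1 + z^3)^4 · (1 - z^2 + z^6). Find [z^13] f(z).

(2 + z + z^2) has coefficients 2,1,1 for degrees 0…2.
(1 + z)^3 has coefficients 1,3,3,1,0,0,0,0,0,0,0,0,0,0 for degrees 0…13.
Multiplying by (1 + z + z^2 + z^3 + z^4) gives running coefficients 1,4,7,8,8,7,4,1,0,0,0,0,0,0 for degrees 0…13.
Multiplying by (1 + z^3)^4 gives running coefficients 1,4,7,12,24,35,42,57,70,68,68,70,57,42 for degrees 0…13.
Finally multiplying by (1 - z^2 + z^6), the product of all factors after the first has coefficients 1,4,6,8,17,23,19,26,35,23,22,37,31,29 for degrees 0…13.
[z^13] = 2·29 + 1·31 + 1·37 = 126.

126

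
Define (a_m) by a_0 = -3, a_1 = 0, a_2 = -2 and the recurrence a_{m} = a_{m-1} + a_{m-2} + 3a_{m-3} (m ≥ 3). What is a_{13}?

-13866

The ordinary generating function has denominator 1 - z - z^2 - 3z^3.
Iterating the recurrence: a_0,…,a_{13} = -3, 0, -2, -11, -13, -30, -76, -145, -311, -684, -1430, -3047, -6529, -13866.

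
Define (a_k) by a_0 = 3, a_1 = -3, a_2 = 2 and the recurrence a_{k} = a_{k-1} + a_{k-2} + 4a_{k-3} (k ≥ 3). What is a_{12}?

The ordinary generating function has denominator 1 - t - t^2 - 4t^3.
Iterating the recurrence: a_0,…,a_{12} = 3, -3, 2, 11, 1, 20, 65, 89, 234, 583, 1173, 2692, 6197.

6197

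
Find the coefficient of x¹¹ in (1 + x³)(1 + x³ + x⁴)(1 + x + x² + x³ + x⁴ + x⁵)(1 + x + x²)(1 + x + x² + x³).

(1 + x³) has coefficients 1,0,0,1 for degrees 0…3.
(1 + x³ + x⁴) has coefficients 1,0,0,1,1,0,0,0,0,0,0,0 for degrees 0…11.
Multiplying by (1 + x + x² + x³ + x⁴ + x⁵) gives running coefficients 1,1,1,2,3,3,2,2,2,1,0,0 for degrees 0…11.
Multiplying by (1 + x + x²) gives running coefficients 1,2,3,4,6,8,8,7,6,5,3,1 for degrees 0…11.
Finally multiplying by (1 + x + x² + x³), the product of all factors after the first has coefficients 1,3,6,10,15,21,26,29,29,26,21,15 for degrees 0…11.
[x¹¹] = 1·15 + 1·29 = 44.

44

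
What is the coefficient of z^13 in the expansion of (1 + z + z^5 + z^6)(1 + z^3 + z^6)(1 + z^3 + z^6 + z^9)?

(1 + z + z^5 + z^6) has coefficients 1,1,0,0,0,1,1 for degrees 0…6.
(1 + z^3 + z^6) has coefficients 1,0,0,1,0,0,1,0,0,0,0,0,0,0 for degrees 0…13.
Finally multiplying by (1 + z^3 + z^6 + z^9), the product of all factors after the first has coefficients 1,0,0,2,0,0,3,0,0,3,0,0,2,0 for degrees 0…13.
[z^13] = 1·0 + 1·2 + 1·0 + 1·0 = 2.

2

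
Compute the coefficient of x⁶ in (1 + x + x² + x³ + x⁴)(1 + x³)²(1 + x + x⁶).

6

(1 + x + x² + x³ + x⁴) has coefficients 1,1,1,1,1 for degrees 0…4.
(1 + x³)² has coefficients 1,0,0,2,0,0,1 for degrees 0…6.
Finally multiplying by (1 + x + x⁶), the product of all factors after the first has coefficients 1,1,0,2,2,0,2 for degrees 0…6.
[x⁶] = 1·2 + 1·0 + 1·2 + 1·2 + 1·0 = 6.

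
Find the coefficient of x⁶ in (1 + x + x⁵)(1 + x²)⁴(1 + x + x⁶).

(1 + x + x⁵) has coefficients 1,1,0,0,0,1 for degrees 0…5.
(1 + x²)⁴ has coefficients 1,0,4,0,6,0,4 for degrees 0…6.
Finally multiplying by (1 + x + x⁶), the product of all factors after the first has coefficients 1,1,4,4,6,6,5 for degrees 0…6.
[x⁶] = 1·5 + 1·6 + 1·1 = 12.

12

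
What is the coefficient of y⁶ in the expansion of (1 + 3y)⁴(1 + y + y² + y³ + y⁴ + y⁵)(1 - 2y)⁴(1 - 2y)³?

(1 + 3y)⁴ has coefficients 1,12,54,108,81 for degrees 0…4.
(1 + y + y² + y³ + y⁴ + y⁵) has coefficients 1,1,1,1,1,1,0 for degrees 0…6.
Multiplying by (1 - 2y)⁴ gives running coefficients 1,-7,17,-15,1,1,0 for degrees 0…6.
Finally multiplying by (1 - 2y)³, the product of all factors after the first has coefficients 1,-13,71,-209,351,-321,126 for degrees 0…6.
[y⁶] = 1·126 + 12·(-321) + 54·351 + 108·(-209) + 81·71 = -1593.

-1593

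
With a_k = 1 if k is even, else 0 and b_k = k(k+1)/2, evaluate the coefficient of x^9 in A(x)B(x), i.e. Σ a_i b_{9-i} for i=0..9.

The convolution is the x^9 coefficient of A(x)B(x).
Σ = 1·45 + 0·36 + 1·28 + 0·21 + 1·15 + 0·10 + 1·6 + 0·3 + 1·1 + 0·0 = 95.

95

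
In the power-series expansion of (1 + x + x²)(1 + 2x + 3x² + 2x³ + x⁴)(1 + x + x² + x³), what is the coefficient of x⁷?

10

(1 + x + x²) has coefficients 1,1,1 for degrees 0…2.
(1 + 2x + 3x² + 2x³ + x⁴) has coefficients 1,2,3,2,1,0,0,0 for degrees 0…7.
Finally multiplying by (1 + x + x² + x³), the product of all factors after the first has coefficients 1,3,6,8,8,6,3,1 for degrees 0…7.
[x⁷] = 1·1 + 1·3 + 1·6 = 10.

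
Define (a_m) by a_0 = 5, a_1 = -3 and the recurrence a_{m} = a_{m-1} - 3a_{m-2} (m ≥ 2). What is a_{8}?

-90

The ordinary generating function has denominator 1 - y + 3y^2.
Iterating the recurrence: a_0,…,a_{8} = 5, -3, -18, -9, 45, 72, -63, -279, -90.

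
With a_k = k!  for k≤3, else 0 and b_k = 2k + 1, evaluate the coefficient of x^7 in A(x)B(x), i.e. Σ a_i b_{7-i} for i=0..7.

This is [x^7] in the product of the two ordinary generating functions.
Σ = 1·15 + 1·13 + 2·11 + 6·9 + 0·7 + 0·5 + 0·3 + 0·1 = 104.

104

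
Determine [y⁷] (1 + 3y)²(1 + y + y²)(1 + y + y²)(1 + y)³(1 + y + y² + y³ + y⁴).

(1 + 3y)² has coefficients 1,6,9 for degrees 0…2.
(1 + y + y²) has coefficients 1,1,1,0,0,0,0,0 for degrees 0…7.
Multiplying by (1 + y + y²) gives running coefficients 1,2,3,2,1,0,0,0 for degrees 0…7.
Multiplying by (1 + y)³ gives running coefficients 1,5,12,18,18,12,5,1 for degrees 0…7.
Finally multiplying by (1 + y + y² + y³ + y⁴), the product of all factors after the first has coefficients 1,6,18,36,54,65,65,54 for degrees 0…7.
[y⁷] = 1·54 + 6·65 + 9·65 = 1029.

1029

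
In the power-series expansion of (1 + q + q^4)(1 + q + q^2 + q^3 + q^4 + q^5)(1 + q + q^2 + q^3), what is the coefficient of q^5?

10

(1 + q + q^4) has coefficients 1,1,0,0,1 for degrees 0…4.
(1 + q + q^2 + q^3 + q^4 + q^5) has coefficients 1,1,1,1,1,1 for degrees 0…5.
Finally multiplying by (1 + q + q^2 + q^3), the product of all factors after the first has coefficients 1,2,3,4,4,4 for degrees 0…5.
[q^5] = 1·4 + 1·4 + 1·2 = 10.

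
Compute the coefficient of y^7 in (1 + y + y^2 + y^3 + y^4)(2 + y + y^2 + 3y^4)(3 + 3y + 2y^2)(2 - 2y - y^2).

(1 + y + y^2 + y^3 + y^4) has coefficients 1,1,1,1,1 for degrees 0…4.
(2 + y + y^2 + 3y^4) has coefficients 2,1,1,0,3,0,0,0 for degrees 0…7.
Multiplying by (3 + 3y + 2y^2) gives running coefficients 6,9,10,5,11,9,6,0 for degrees 0…7.
Finally multiplying by (2 - 2y - y^2), the product of all factors after the first has coefficients 12,6,-4,-19,2,-9,-17,-21 for degrees 0…7.
[y^7] = 1·(-21) + 1·(-17) + 1·(-9) + 1·2 + 1·(-19) = -64.

-64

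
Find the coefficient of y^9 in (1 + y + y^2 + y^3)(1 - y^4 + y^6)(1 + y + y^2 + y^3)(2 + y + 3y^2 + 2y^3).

-4

(1 + y + y^2 + y^3) has coefficients 1,1,1,1 for degrees 0…3.
(1 - y^4 + y^6) has coefficients 1,0,0,0,-1,0,1,0,0,0 for degrees 0…9.
Multiplying by (1 + y + y^2 + y^3) gives running coefficients 1,1,1,1,-1,-1,0,0,1,1 for degrees 0…9.
Finally multiplying by (2 + y + 3y^2 + 2y^3), the product of all factors after the first has coefficients 2,3,6,8,4,2,-2,-5,0,3 for degrees 0…9.
[y^9] = 1·3 + 1·0 + 1·(-5) + 1·(-2) = -4.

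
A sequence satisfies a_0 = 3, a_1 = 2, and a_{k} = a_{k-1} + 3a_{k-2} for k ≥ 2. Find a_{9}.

2969

The ordinary generating function has denominator 1 - y - 3y^2.
Iterating the recurrence: a_0,…,a_{9} = 3, 2, 11, 17, 50, 101, 251, 554, 1307, 2969.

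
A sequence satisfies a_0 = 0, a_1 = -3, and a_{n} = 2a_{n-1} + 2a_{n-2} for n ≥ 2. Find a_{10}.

The ordinary generating function has denominator 1 - 2t - 2t^2.
Iterating the recurrence: a_0,…,a_{10} = 0, -3, -6, -18, -48, -132, -360, -984, -2688, -7344, -20064.

-20064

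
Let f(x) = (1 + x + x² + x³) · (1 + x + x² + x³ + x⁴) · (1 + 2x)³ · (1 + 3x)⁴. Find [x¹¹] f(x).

(1 + x + x² + x³) has coefficients 1,1,1,1 for degrees 0…3.
(1 + x + x² + x³ + x⁴) has coefficients 1,1,1,1,1,0,0,0,0,0,0,0 for degrees 0…11.
Multiplying by (1 + 2x)³ gives running coefficients 1,7,19,27,27,26,20,8,0,0,0,0 for degrees 0…11.
Finally multiplying by (1 + 3x)⁴, the product of all factors after the first has coefficients 1,19,157,741,2214,4427,6245,6755,6171,4698,2484,648 for degrees 0…11.
[x¹¹] = 1·648 + 1·2484 + 1·4698 + 1·6171 = 14001.

14001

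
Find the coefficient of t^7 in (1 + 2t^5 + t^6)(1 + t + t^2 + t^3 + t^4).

3

(1 + 2t^5 + t^6) has coefficients 1,0,0,0,0,2,1 for degrees 0…6.
(1 + t + t^2 + t^3 + t^4) has coefficients 1,1,1,1,1,0,0,0 for degrees 0…7.
[t^7] = 1·0 + 2·1 + 1·1 = 3.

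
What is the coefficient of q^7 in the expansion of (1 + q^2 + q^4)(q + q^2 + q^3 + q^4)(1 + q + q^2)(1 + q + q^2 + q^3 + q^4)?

(1 + q^2 + q^4) has coefficients 1,0,1,0,1 for degrees 0…4.
(q + q^2 + q^3 + q^4) has coefficients 0,1,1,1,1,0,0,0 for degrees 0…7.
Multiplying by (1 + q + q^2) gives running coefficients 0,1,2,3,3,2,1,0 for degrees 0…7.
Finally multiplying by (1 + q + q^2 + q^3 + q^4), the product of all factors after the first has coefficients 0,1,3,6,9,11,11,9 for degrees 0…7.
[q^7] = 1·9 + 1·11 + 1·6 = 26.

26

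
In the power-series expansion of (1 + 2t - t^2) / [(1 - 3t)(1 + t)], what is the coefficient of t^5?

The denominator gives the recurrence a_n = 2a_(n−1) + 3a_(n−2) for n ≥ 3; the numerator fixes a_0 = 1, a_1 = 4, a_2 = 10.
Iterating: 1, 4, 10, 32, 94, 284, so a_5 = 284.

284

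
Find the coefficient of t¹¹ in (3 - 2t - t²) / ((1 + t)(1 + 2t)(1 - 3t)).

171004

Partial fractions give a closed form: a_n = (-1)·(-1)^n + (3)·(-2)^n + (1)·3^n.
At n = 11: a_11 = 171004.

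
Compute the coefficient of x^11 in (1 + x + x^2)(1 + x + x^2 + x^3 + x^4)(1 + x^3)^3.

(1 + x + x^2) has coefficients 1,1,1 for degrees 0…2.
(1 + x + x^2 + x^3 + x^4) has coefficients 1,1,1,1,1,0,0,0,0,0,0,0 for degrees 0…11.
Finally multiplying by (1 + x^3)^3, the product of all factors after the first has coefficients 1,1,1,4,4,3,6,6,3,4,4,1 for degrees 0…11.
[x^11] = 1·1 + 1·4 + 1·4 = 9.

9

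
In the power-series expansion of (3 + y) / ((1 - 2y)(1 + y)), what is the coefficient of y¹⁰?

2390

Partial fractions give a closed form: a_n = (7/3)·2^n + (2/3)·(-1)^n.
At n = 10: a_10 = 2390.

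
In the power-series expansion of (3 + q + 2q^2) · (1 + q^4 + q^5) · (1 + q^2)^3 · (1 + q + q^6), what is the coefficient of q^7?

(3 + q + 2q^2) has coefficients 3,1,2 for degrees 0…2.
(1 + q^4 + q^5) has coefficients 1,0,0,0,1,1,0,0 for degrees 0…7.
Multiplying by (1 + q^2)^3 gives running coefficients 1,0,3,0,4,1,4,3 for degrees 0…7.
Finally multiplying by (1 + q + q^6), the product of all factors after the first has coefficients 1,1,3,3,4,5,6,7 for degrees 0…7.
[q^7] = 3·7 + 1·6 + 2·5 = 37.

37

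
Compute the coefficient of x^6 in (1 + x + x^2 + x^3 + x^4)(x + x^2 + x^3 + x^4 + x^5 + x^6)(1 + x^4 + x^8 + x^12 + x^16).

(1 + x + x^2 + x^3 + x^4) has coefficients 1,1,1,1,1 for degrees 0…4.
(x + x^2 + x^3 + x^4 + x^5 + x^6) has coefficients 0,1,1,1,1,1,1 for degrees 0…6.
Finally multiplying by (1 + x^4 + x^8 + x^12 + x^16), the product of all factors after the first has coefficients 0,1,1,1,1,2,2 for degrees 0…6.
[x^6] = 1·2 + 1·2 + 1·1 + 1·1 + 1·1 = 7.

7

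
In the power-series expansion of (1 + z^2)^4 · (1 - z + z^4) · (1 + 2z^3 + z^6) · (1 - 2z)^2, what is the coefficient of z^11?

(1 + z^2)^4 has coefficients 1,0,4,0,6,0,4,0,1 for degrees 0…8.
(1 - z + z^4) has coefficients 1,-1,0,0,1,0,0,0,0,0,0,0 for degrees 0…11.
Multiplying by (1 + 2z^3 + z^6) gives running coefficients 1,-1,0,2,-1,0,1,1,0,0,1,0 for degrees 0…11.
Finally multiplying by (1 - 2z)^2, the product of all factors after the first has coefficients 1,-5,8,-2,-9,12,-3,-3,0,4,1,-4 for degrees 0…11.
[z^11] = 1·(-4) + 4·4 + 6·(-3) + 4·12 + 1·(-2) = 40.

40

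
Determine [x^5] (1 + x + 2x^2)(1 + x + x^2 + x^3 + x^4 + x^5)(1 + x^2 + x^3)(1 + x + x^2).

29

(1 + x + 2x^2) has coefficients 1,1,2 for degrees 0…2.
(1 + x + x^2 + x^3 + x^4 + x^5) has coefficients 1,1,1,1,1,1 for degrees 0…5.
Multiplying by (1 + x^2 + x^3) gives running coefficients 1,1,2,3,3,3 for degrees 0…5.
Finally multiplying by (1 + x + x^2), the product of all factors after the first has coefficients 1,2,4,6,8,9 for degrees 0…5.
[x^5] = 1·9 + 1·8 + 2·6 = 29.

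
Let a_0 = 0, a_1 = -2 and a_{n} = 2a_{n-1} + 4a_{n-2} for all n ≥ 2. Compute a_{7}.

The ordinary generating function has denominator 1 - 2q - 4q^2.
Iterating the recurrence: a_0,…,a_{7} = 0, -2, -4, -16, -48, -160, -512, -1664.

-1664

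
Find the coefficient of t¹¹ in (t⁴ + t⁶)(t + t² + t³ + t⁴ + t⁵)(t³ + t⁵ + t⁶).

4

(t⁴ + t⁶) has coefficients 0,0,0,0,1,0,1 for degrees 0…6.
(t + t² + t³ + t⁴ + t⁵) has coefficients 0,1,1,1,1,1,0,0,0,0,0,0 for degrees 0…11.
Finally multiplying by (t³ + t⁵ + t⁶), the product of all factors after the first has coefficients 0,0,0,0,1,1,2,3,3,2,2,1 for degrees 0…11.
[t¹¹] = 1·3 + 1·1 = 4.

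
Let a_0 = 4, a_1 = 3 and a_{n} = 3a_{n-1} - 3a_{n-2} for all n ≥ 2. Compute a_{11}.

2187

The ordinary generating function has denominator 1 - 3t + 3t^2.
Iterating the recurrence: a_0,…,a_{11} = 4, 3, -3, -18, -45, -81, -108, -81, 81, 486, 1215, 2187.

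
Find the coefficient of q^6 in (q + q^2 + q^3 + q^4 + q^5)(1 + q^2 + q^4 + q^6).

2

(q + q^2 + q^3 + q^4 + q^5) has coefficients 0,1,1,1,1,1 for degrees 0…5.
(1 + q^2 + q^4 + q^6) has coefficients 1,0,1,0,1,0,1 for degrees 0…6.
[q^6] = 1·0 + 1·1 + 1·0 + 1·1 + 1·0 = 2.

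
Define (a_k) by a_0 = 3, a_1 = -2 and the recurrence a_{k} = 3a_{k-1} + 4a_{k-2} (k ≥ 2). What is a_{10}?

209718

The ordinary generating function has denominator 1 - 3y - 4y^2.
Iterating the recurrence: a_0,…,a_{10} = 3, -2, 6, 10, 54, 202, 822, 3274, 13110, 52426, 209718.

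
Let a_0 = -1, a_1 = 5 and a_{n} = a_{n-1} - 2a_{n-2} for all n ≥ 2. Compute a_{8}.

-1

The ordinary generating function has denominator 1 - y + 2y^2.
Iterating the recurrence: a_0,…,a_{8} = -1, 5, 7, -3, -17, -11, 23, 45, -1.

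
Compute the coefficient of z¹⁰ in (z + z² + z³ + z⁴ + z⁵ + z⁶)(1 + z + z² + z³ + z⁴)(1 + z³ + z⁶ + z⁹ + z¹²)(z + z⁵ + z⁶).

22

(z + z² + z³ + z⁴ + z⁵ + z⁶) has coefficients 0,1,1,1,1,1,1 for degrees 0…6.
(1 + z + z² + z³ + z⁴) has coefficients 1,1,1,1,1,0,0,0,0,0,0 for degrees 0…10.
Multiplying by (1 + z³ + z⁶ + z⁹ + z¹²) gives running coefficients 1,1,1,2,2,1,2,2,1,2,2 for degrees 0…10.
Finally multiplying by (z + z⁵ + z⁶), the product of all factors after the first has coefficients 0,1,1,1,2,3,3,4,5,5,5 for degrees 0…10.
[z¹⁰] = 1·5 + 1·5 + 1·4 + 1·3 + 1·3 + 1·2 = 22.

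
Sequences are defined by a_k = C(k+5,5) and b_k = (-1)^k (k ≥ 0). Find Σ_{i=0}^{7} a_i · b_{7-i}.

The convolution is the x^7 coefficient of A(x)B(x).
Σ = 1·(-1) + 6·1 + 21·(-1) + 56·1 + 126·(-1) + 252·1 + 462·(-1) + 792·1 = 496.

496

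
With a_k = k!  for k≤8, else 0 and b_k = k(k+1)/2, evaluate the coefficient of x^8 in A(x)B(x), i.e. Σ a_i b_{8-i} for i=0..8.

Write out a_i and b_{8-i} for i = 0,…,8 and sum the products.
Σ = 1·36 + 1·28 + 2·21 + 6·15 + 24·10 + 120·6 + 720·3 + 5040·1 + 40320·0 = 8356.

8356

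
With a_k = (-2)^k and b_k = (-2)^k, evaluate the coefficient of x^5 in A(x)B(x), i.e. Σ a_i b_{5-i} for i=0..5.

The convolution is the t^5 coefficient of A(t)B(t).
Σ = 1·(-32) − 2·16 + 4·(-8) − 8·4 + 16·(-2) − 32·1 = -192.

-192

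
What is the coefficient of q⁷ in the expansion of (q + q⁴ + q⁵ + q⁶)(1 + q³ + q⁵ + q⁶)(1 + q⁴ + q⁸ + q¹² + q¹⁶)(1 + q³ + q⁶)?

5

(q + q⁴ + q⁵ + q⁶) has coefficients 0,1,0,0,1,1,1 for degrees 0…6.
(1 + q³ + q⁵ + q⁶) has coefficients 1,0,0,1,0,1,1,0 for degrees 0…7.
Multiplying by (1 + q⁴ + q⁸ + q¹² + q¹⁶) gives running coefficients 1,0,0,1,1,1,1,1 for degrees 0…7.
Finally multiplying by (1 + q³ + q⁶), the product of all factors after the first has coefficients 1,0,0,2,1,1,3,2 for degrees 0…7.
[q⁷] = 1·3 + 1·2 + 1·0 + 1·0 = 5.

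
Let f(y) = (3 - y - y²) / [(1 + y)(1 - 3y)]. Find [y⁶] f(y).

The denominator gives the recurrence a_n = 2a_(n−1) + 3a_(n−2) for n ≥ 3; the numerator fixes a_0 = 3, a_1 = 5, a_2 = 18.
Iterating: 3, 5, 18, 51, 156, 465, 1398, so a_6 = 1398.

1398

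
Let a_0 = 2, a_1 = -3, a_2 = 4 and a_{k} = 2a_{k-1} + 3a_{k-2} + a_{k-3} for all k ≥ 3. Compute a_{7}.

The ordinary generating function has denominator 1 - 2q - 3q^2 - q^3.
Iterating the recurrence: a_0,…,a_{7} = 2, -3, 4, 1, 11, 29, 92, 282.

282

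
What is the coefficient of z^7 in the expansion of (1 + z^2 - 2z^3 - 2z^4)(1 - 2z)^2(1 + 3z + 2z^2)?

(1 + z^2 - 2z^3 - 2z^4) has coefficients 1,0,1,-2,-2 for degrees 0…4.
(1 - 2z)^2 has coefficients 1,-4,4,0,0,0,0,0 for degrees 0…7.
Finally multiplying by (1 + 3z + 2z^2), the product of all factors after the first has coefficients 1,-1,-6,4,8,0,0,0 for degrees 0…7.
[z^7] = 1·0 + 1·0 − 2·8 − 2·4 = -24.

-24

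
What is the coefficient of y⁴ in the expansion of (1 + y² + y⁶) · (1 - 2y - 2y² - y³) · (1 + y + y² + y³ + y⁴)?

-7

(1 + y² + y⁶) has coefficients 1,0,1,0,0 for degrees 0…4.
(1 - 2y - 2y² - y³) has coefficients 1,-2,-2,-1,0 for degrees 0…4.
Finally multiplying by (1 + y + y² + y³ + y⁴), the product of all factors after the first has coefficients 1,-1,-3,-4,-4 for degrees 0…4.
[y⁴] = 1·(-4) + 1·(-3) = -7.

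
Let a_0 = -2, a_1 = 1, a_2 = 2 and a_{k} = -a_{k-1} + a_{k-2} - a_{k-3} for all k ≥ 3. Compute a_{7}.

The ordinary generating function has denominator 1 + t - t^2 + t^3.
Iterating the recurrence: a_0,…,a_{7} = -2, 1, 2, 1, 0, -1, 0, -1.

-1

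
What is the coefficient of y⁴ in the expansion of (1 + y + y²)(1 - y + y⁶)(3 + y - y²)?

-1

(1 + y + y²) has coefficients 1,1,1 for degrees 0…2.
(1 - y + y⁶) has coefficients 1,-1,0,0,0 for degrees 0…4.
Finally multiplying by (3 + y - y²), the product of all factors after the first has coefficients 3,-2,-2,1,0 for degrees 0…4.
[y⁴] = 1·0 + 1·1 + 1·(-2) = -1.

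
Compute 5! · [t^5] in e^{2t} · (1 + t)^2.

352

The EGF product rule gives c_5 = Σ_{k_1+k_2=5} C(5; k_1,k_2) · ∏ g_i(k_i), where e^{2t} gives (2)^k; (1+t)^2 gives the falling factorial (2)_k.
g_1(k) for k = 0…5: 1, 2, 4, 8, 16, 32.
g_2(k) for k = 0…5: 1, 2, 2, 0, 0, 0.
c_5 = Σ_k C(5,k)·g_1(k)·g_2(5−k) = 10·8·2 + 5·16·2 + 1·32·1 = 160 + 160 + 32 = 352.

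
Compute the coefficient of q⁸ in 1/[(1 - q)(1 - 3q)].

9841

Partial fractions give a closed form: a_n = (-1/2)·1^n + (3/2)·3^n.
At n = 8: a_8 = 9841.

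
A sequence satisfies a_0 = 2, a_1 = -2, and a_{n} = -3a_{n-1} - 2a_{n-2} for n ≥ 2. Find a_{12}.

The ordinary generating function has denominator 1 + 3x + 2x^2.
Iterating the recurrence: a_0,…,a_{12} = 2, -2, 2, -2, 2, -2, 2, -2, 2, -2, 2, -2, 2.

2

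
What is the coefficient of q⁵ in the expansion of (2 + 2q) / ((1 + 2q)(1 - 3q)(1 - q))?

Partial fractions give a closed form: a_n = (4/15)·(-2)^n + (12/5)·3^n + (-2/3)·1^n.
At n = 5: a_5 = 574.

574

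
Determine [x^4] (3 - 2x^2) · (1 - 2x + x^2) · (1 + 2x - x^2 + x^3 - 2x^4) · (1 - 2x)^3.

-265

(3 - 2x^2) has coefficients 3,0,-2 for degrees 0…2.
(1 - 2x + x^2) has coefficients 1,-2,1,0,0 for degrees 0…4.
Multiplying by (1 + 2x - x^2 + x^3 - 2x^4) gives running coefficients 1,0,-4,5,-5 for degrees 0…4.
Finally multiplying by (1 - 2x)^3, the product of all factors after the first has coefficients 1,-6,8,21,-83 for degrees 0…4.
[x^4] = 3·(-83) − 2·8 = -265.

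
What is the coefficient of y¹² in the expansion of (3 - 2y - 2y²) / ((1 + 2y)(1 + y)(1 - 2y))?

16383

Partial fractions give a closed form: a_n = (7/2)·(-2)^n + (-1)·(-1)^n + (1/2)·2^n.
At n = 12: a_12 = 16383.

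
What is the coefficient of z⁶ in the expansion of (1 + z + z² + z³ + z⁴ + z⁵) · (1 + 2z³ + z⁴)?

(1 + z + z² + z³ + z⁴ + z⁵) has coefficients 1,1,1,1,1,1 for degrees 0…5.
(1 + 2z³ + z⁴) has coefficients 1,0,0,2,1,0,0 for degrees 0…6.
[z⁶] = 1·0 + 1·0 + 1·1 + 1·2 + 1·0 + 1·0 = 3.

3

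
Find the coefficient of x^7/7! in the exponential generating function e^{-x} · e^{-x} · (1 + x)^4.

320

The EGF product rule gives c_7 = Σ_{k_1+k_2+k_3=7} C(7; k_1,k_2,k_3) · ∏ g_i(k_i), where e^{-x} gives (-1)^k; e^{-x} gives (-1)^k; (1+x)^4 gives the falling factorial (4)_k.
g_1(k) for k = 0…7: 1, -1, 1, -1, 1, -1, 1, -1.
g_2(k) for k = 0…7: 1, -1, 1, -1, 1, -1, 1, -1.
g_3(k) for k = 0…7: 1, 4, 12, 24, 24, 0, 0, 0.
First combine the last two factors: h(k) = Σ_j C(k,j)·g_2(j)·g_3(k−j) for k = 0…7: 1, 3, 5, -1, -15, 19, 37, -225.
c_7 = Σ_k C(7,k)·g_1(k)·h(7−k) = 1·1·(-225) + 7·(-1)·37 + 21·1·19 + 35·(-1)·(-15) + 35·1·(-1) + 21·(-1)·5 + 7·1·3 + 1·(-1)·1 = −225 − 259 + 399 + 525 − 35 − 105 + 21 − 1 = 320.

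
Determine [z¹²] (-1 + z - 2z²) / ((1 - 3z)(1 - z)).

The denominator gives the recurrence a_n = 4a_(n−1) − 3a_(n−2) for n ≥ 3; the numerator fixes a_0 = -1, a_1 = -3, a_2 = -11.
Iterating: -1, -3, -11, -35, -107, -323, -971, -2915, -8747, -26243, -78731, -236195, -708587, so a_12 = -708587.

-708587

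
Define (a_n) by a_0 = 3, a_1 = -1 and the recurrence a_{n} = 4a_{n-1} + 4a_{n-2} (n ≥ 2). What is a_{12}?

42160128

The ordinary generating function has denominator 1 - 4x - 4x^2.
Iterating the recurrence: a_0,…,a_{12} = 3, -1, 8, 28, 144, 688, 3328, 16064, 77568, 374528, 1808384, 8731648, 42160128.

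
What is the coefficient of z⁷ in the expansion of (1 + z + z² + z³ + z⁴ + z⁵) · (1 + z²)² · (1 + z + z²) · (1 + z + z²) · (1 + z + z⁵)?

(1 + z + z² + z³ + z⁴ + z⁵) has coefficients 1,1,1,1,1,1 for degrees 0…5.
(1 + z²)² has coefficients 1,0,2,0,1,0,0,0 for degrees 0…7.
Multiplying by (1 + z + z²) gives running coefficients 1,1,3,2,3,1,1,0 for degrees 0…7.
Multiplying by (1 + z + z²) gives running coefficients 1,2,5,6,8,6,5,2 for degrees 0…7.
Finally multiplying by (1 + z + z⁵), the product of all factors after the first has coefficients 1,3,7,11,14,15,13,12 for degrees 0…7.
[z⁷] = 1·12 + 1·13 + 1·15 + 1·14 + 1·11 + 1·7 = 72.

72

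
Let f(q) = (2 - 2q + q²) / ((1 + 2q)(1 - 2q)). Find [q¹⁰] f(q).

The denominator gives the recurrence a_n = 4a_(n−2) for n ≥ 3; the numerator fixes a_0 = 2, a_1 = -2, a_2 = 9.
Iterating: 2, -2, 9, -8, 36, -32, 144, -128, 576, -512, 2304, so a_10 = 2304.

2304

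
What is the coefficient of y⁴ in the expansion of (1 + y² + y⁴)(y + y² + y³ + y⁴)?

2

(1 + y² + y⁴) has coefficients 1,0,1,0,1 for degrees 0…4.
(y + y² + y³ + y⁴) has coefficients 0,1,1,1,1 for degrees 0…4.
[y⁴] = 1·1 + 1·1 + 1·0 = 2.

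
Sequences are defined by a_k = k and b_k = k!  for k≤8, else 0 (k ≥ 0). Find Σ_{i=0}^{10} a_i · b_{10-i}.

99461

This is [x^10] in the product of the two ordinary generating functions.
Σ = 0·0 + 1·0 + 2·40320 + 3·5040 + 4·720 + 5·120 + 6·24 + 7·6 + 8·2 + 9·1 + 10·1 = 99461.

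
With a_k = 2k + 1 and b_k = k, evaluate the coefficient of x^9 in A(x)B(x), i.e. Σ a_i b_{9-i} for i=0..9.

285

The convolution is the x^9 coefficient of A(x)B(x).
Σ = 1·9 + 3·8 + 5·7 + 7·6 + 9·5 + 11·4 + 13·3 + 15·2 + 17·1 + 19·0 = 285.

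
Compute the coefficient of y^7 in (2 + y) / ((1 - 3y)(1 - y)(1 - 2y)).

Partial fractions give a closed form: a_n = (21/2)·3^n + (3/2)·1^n + (-10)·2^n.
At n = 7: a_7 = 21685.

21685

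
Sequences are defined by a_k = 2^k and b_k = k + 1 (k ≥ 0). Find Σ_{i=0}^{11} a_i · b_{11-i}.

This is [x^11] in the product of the two ordinary generating functions.
Σ = 1·12 + 2·11 + 4·10 + 8·9 + 16·8 + 32·7 + 64·6 + 128·5 + 256·4 + 512·3 + 1024·2 + 2048·1 = 8178.

8178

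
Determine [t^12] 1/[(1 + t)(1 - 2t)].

Partial fractions give a closed form: a_n = (1/3)·(-1)^n + (2/3)·2^n.
At n = 12: a_12 = 2731.

2731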